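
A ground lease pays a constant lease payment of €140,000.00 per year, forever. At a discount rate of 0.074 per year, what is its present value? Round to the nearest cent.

Level perpetuity: PV = C / r = €140,000.00 / 0.074 = €1,891,891.89

€1891891.89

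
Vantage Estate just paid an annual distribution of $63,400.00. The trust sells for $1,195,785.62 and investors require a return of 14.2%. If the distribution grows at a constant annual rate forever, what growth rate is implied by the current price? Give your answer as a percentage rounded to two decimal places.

P = D₀(1+g)/(r−g) ⇒ P(r−g) = D₀(1+g) ⇒ g(P+D₀) = P·r − D₀
g = (P·r − D₀)/(P + D₀) = ($1,195,785.62×0.142 − $63,400.00) / ($1,195,785.62 + $63,400.00) = 0.084500

8.45%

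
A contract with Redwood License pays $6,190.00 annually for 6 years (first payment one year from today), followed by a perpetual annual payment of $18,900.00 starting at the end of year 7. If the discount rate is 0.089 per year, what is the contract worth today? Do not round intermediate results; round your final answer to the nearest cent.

PV of 6-year annuity: $6,190.00 × [1 − (1+0.089)^−6] / 0.089 = 27850.82019
Perpetuity value at year 6: $18,900.00 / 0.089 = 212359.55056
PV of perpetuity: 212359.55056 / (1+0.089)^6 = 127322.31281
Total PV = 27850.82019 + 127322.31281 = 155173.13301

$155173.13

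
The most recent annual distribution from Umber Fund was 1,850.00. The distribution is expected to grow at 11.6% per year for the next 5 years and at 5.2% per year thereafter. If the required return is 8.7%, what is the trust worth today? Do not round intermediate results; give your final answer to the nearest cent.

73446.91

D_1 = 2064.60000
D_2 = 2304.09360
D_3 = 2571.36846
D_4 = 2869.64720
D_5 = 3202.52627
Terminal value at year 5: TV = D_5×(1+g_2)/(r−g_2) = 3369.05764/0.035 = 96258.78971
P_0 = D_1/(1+r)^1 + D_2/(1+r)^2 + D_3/(1+r)^3 + D_4/(1+r)^4 + D_5/(1+r)^5 + TV/(1+r)^5
    = 1899.35603 + 1950.02882 + 2002.05351 + 2055.46616 + 2110.30380 + 63429.70279 = 73446.91110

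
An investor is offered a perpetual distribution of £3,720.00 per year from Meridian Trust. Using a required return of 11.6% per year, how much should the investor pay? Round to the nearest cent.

Level perpetuity: PV = C / r = £3,720.00 / 0.116 = £32,068.97

£32068.97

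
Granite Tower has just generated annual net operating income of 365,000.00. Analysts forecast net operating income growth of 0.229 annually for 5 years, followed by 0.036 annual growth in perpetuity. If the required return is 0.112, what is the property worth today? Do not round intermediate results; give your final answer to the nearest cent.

D_1 = 448585.00000
D_2 = 551310.96500
D_3 = 677561.17598
D_4 = 832722.68529
D_5 = 1023416.18022
Terminal value at year 5: TV = D_5×(1+g_2)/(r−g_2) = 1060259.16270/0.076 = 13950778.45663
P_0 = D_1/(1+r)^1 + D_2/(1+r)^2 + D_3/(1+r)^3 + D_4/(1+r)^4 + D_5/(1+r)^5 + TV/(1+r)^5
    = 403403.77698 + 445848.23912 + 492758.53047 + 544604.52693 + 601905.54281 + 8204922.92562 = 10693443.54193

10693443.54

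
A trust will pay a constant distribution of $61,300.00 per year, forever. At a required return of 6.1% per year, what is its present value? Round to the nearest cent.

Level perpetuity: PV = C / r = $61,300.00 / 0.061 = $1,004,918.03

$1004918.03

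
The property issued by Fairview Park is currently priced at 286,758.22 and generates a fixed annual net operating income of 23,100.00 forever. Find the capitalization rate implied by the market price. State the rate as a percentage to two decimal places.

8.06%

P = C/r ⇒ r = C/P = 23,100.00/286,758.22 = 0.080556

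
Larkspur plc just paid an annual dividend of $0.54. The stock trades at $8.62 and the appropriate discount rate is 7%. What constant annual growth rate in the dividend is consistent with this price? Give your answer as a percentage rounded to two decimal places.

0.69%

P = D₀(1+g)/(r−g) ⇒ P(r−g) = D₀(1+g) ⇒ g(P+D₀) = P·r − D₀
g = (P·r − D₀)/(P + D₀) = ($8.62×0.07 − $0.54) / ($8.62 + $0.54) = 0.006921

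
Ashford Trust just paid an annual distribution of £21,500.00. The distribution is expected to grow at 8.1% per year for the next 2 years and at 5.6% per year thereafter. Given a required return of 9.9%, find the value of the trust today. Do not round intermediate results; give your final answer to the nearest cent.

£552795.27

D_1 = 23241.50000
D_2 = 25124.06150
Terminal value at year 2: TV = D_2×(1+g_2)/(r−g_2) = 26531.00894/0.043 = 617000.20800
P_0 = D_1/(1+r)^1 + D_2/(1+r)^2 + TV/(1+r)^2
    = 21147.86169 + 20801.49089 + 510845.91584 = 552795.26843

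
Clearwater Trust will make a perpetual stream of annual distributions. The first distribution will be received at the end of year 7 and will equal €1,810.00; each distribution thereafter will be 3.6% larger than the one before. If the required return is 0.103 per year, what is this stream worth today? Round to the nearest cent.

€15002.05

Value at end of year 6: C₁ / (r − g) = €1,810.00 / (0.103 − 0.036) = €27,014.9254
Discount to today: PV = €27,014.9254 / (1 + 0.103)^6 = €27,014.9254 / 1.800749 = €15,002.05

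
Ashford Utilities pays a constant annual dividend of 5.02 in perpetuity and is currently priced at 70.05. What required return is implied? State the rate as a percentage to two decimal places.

7.17%

P = C/r ⇒ r = C/P = 5.02/70.05 = 0.071663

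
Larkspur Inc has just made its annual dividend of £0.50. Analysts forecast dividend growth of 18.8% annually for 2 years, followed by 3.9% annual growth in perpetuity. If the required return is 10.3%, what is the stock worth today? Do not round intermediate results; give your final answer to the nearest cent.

D_1 = 0.59400
D_2 = 0.70567
Terminal value at year 2: TV = D_2×(1+g_2)/(r−g_2) = 0.73319/0.064 = 11.45614
P_0 = D_1/(1+r)^1 + D_2/(1+r)^2 + TV/(1+r)^2
    = 0.53853 + 0.58003 + 9.41645 = 10.53502

£10.54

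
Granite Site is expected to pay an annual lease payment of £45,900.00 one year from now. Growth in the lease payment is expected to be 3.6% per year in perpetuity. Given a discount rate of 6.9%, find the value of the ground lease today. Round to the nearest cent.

Growing perpetuity: P = D₁ / (r − g) = £45,900.0000 / (0.069 − 0.036) = £1,390,909.09

£1390909.09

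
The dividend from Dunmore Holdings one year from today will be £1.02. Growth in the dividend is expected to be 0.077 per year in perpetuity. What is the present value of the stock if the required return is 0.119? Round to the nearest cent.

Growing perpetuity: P = D₁ / (r − g) = £1.0200 / (0.119 − 0.077) = £24.29

£24.29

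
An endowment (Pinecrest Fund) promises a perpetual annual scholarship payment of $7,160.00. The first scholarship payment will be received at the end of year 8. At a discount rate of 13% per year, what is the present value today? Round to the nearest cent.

$23411.03

Value at end of year 7: C / r = $7,160.00 / 0.13 = $55,076.9231
Discount to today: PV = $55,076.9231 / (1 + 0.13)^7 = $55,076.9231 / 2.352605 = $23,411.03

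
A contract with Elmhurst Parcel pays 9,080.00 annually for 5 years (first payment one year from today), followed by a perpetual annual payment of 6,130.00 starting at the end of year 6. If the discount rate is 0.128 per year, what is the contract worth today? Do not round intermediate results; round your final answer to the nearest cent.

58317.29

PV of 5-year annuity: 9,080.00 × [1 − (1+0.128)^−5] / 0.128 = 32092.92442
Perpetuity value at year 5: 6,130.00 / 0.128 = 47890.62500
PV of perpetuity: 47890.62500 / (1+0.128)^5 = 26224.36655
Total PV = 32092.92442 + 26224.36655 = 58317.29097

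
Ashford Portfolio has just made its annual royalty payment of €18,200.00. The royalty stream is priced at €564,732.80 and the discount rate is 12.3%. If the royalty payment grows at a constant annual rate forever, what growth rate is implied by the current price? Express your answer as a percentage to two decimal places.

8.79%

P = D₀(1+g)/(r−g) ⇒ P(r−g) = D₀(1+g) ⇒ g(P+D₀) = P·r − D₀
g = (P·r − D₀)/(P + D₀) = (€564,732.80×0.123 − €18,200.00) / (€564,732.80 + €18,200.00) = 0.087938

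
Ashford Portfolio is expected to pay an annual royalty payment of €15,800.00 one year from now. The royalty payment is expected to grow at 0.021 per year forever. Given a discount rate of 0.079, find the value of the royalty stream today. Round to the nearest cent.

Growing perpetuity: P = D₁ / (r − g) = €15,800.0000 / (0.079 − 0.021) = €272,413.79

€272413.79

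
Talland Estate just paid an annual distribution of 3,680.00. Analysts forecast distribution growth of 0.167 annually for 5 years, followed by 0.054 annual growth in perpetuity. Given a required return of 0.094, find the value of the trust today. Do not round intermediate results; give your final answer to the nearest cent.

D_1 = 4294.56000
D_2 = 5011.75152
D_3 = 5848.71402
D_4 = 6825.44927
D_5 = 7965.29929
Terminal value at year 5: TV = D_5×(1+g_2)/(r−g_2) = 8395.42546/0.04 = 209885.63638
P_0 = D_1/(1+r)^1 + D_2/(1+r)^2 + D_3/(1+r)^3 + D_4/(1+r)^4 + D_5/(1+r)^5 + TV/(1+r)^5
    = 3925.55759 + 4187.50064 + 4466.92253 + 4764.98958 + 5082.94592 + 133935.62495 = 156363.54121

156363.54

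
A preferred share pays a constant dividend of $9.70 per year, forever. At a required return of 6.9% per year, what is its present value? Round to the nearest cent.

$140.58

Level perpetuity: PV = C / r = $9.70 / 0.069 = $140.58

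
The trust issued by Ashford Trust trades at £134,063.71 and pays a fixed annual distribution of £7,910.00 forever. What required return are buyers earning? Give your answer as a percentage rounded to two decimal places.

P = C/r ⇒ r = C/P = £7,910.00/£134,063.71 = 0.059002

5.90%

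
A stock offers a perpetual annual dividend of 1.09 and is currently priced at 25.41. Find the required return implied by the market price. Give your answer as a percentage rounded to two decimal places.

P = C/r ⇒ r = C/P = 1.09/25.41 = 0.042896

4.29%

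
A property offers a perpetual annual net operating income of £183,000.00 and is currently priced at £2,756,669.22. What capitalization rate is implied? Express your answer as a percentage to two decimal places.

P = C/r ⇒ r = C/P = £183,000.00/£2,756,669.22 = 0.066384

6.64%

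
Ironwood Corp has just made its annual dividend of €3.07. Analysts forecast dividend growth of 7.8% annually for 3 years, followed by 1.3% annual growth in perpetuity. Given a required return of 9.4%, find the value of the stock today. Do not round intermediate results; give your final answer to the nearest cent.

€45.68

D_1 = 3.30946
D_2 = 3.56760
D_3 = 3.84587
Terminal value at year 3: TV = D_3×(1+g_2)/(r−g_2) = 3.89587/0.081 = 48.09712
P_0 = D_1/(1+r)^1 + D_2/(1+r)^2 + D_3/(1+r)^3 + TV/(1+r)^3
    = 3.02510 + 2.98086 + 2.93726 + 36.73391 = 45.67713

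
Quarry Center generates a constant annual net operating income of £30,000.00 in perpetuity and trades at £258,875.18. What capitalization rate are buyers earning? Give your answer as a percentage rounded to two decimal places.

11.59%

P = C/r ⇒ r = C/P = £30,000.00/£258,875.18 = 0.115886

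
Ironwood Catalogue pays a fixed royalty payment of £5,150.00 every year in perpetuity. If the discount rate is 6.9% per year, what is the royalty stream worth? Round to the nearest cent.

Level perpetuity: PV = C / r = £5,150.00 / 0.069 = £74,637.68

£74637.68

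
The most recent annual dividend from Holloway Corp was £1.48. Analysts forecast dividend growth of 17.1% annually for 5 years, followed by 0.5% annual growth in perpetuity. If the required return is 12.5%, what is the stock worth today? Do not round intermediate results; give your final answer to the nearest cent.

D_1 = 1.73308
D_2 = 2.02944
D_3 = 2.37647
D_4 = 2.78285
D_5 = 3.25871
Terminal value at year 5: TV = D_5×(1+g_2)/(r−g_2) = 3.27501/0.12 = 27.29173
P_0 = D_1/(1+r)^1 + D_2/(1+r)^2 + D_3/(1+r)^3 + D_4/(1+r)^4 + D_5/(1+r)^5 + TV/(1+r)^5
    = 1.54052 + 1.60351 + 1.66907 + 1.73732 + 1.80835 + 15.14497 = 23.50373

£23.50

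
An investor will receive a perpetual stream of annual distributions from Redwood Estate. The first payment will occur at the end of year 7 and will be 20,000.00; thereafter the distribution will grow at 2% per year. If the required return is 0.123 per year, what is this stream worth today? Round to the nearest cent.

Value at end of year 6: C₁ / (r − g) = 20,000.00 / (0.123 − 0.02) = 194,174.7573
Discount to today: PV = 194,174.7573 / (1 + 0.123)^6 = 194,174.7573 / 2.005758 = 96,808.67

96808.67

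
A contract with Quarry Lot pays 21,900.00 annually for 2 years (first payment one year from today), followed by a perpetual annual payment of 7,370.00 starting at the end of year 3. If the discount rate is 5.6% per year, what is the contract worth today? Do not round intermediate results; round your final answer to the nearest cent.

PV of 2-year annuity: 21,900.00 × [1 − (1+0.056)^−2] / 0.056 = 40377.49656
Perpetuity value at year 2: 7,370.00 / 0.056 = 131607.14286
PV of perpetuity: 131607.14286 / (1+0.056)^2 = 118018.91685
Total PV = 40377.49656 + 118018.91685 = 158396.41340

158396.41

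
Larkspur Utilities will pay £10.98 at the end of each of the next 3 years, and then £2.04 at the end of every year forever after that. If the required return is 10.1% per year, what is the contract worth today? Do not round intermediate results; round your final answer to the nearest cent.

PV of 3-year annuity: £10.98 × [1 − (1+0.101)^−3] / 0.101 = 27.25763
Perpetuity value at year 3: £2.04 / 0.101 = 20.19802
PV of perpetuity: 20.19802 / (1+0.101)^3 = 15.13376
Total PV = 27.25763 + 15.13376 = 42.39139

£42.39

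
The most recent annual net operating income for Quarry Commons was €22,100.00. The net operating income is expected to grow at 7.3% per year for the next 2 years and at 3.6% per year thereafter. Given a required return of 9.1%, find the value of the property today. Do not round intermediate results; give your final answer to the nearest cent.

€445772.89

D_1 = 23713.30000
D_2 = 25444.37090
Terminal value at year 2: TV = D_2×(1+g_2)/(r−g_2) = 26360.36825/0.055 = 479279.42277
P_0 = D_1/(1+r)^1 + D_2/(1+r)^2 + TV/(1+r)^2
    = 21735.38038 + 21376.77649 + 402660.73538 = 445772.89226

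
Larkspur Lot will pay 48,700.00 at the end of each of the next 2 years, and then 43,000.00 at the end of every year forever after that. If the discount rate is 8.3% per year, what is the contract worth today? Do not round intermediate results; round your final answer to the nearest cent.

PV of 2-year annuity: 48,700.00 × [1 − (1+0.083)^−2] / 0.083 = 86489.08806
Perpetuity value at year 2: 43,000.00 / 0.083 = 518072.28916
PV of perpetuity: 518072.28916 / (1+0.083)^2 = 441706.15391
Total PV = 86489.08806 + 441706.15391 = 528195.24197

528195.24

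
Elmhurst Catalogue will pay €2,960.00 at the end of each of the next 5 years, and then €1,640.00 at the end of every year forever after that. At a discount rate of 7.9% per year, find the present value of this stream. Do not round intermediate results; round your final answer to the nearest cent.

€26043.79

PV of 5-year annuity: €2,960.00 × [1 − (1+0.079)^−5] / 0.079 = 11849.63624
Perpetuity value at year 5: €1,640.00 / 0.079 = 20759.49367
PV of perpetuity: 20759.49367 / (1+0.079)^5 = 14194.15467
Total PV = 11849.63624 + 14194.15467 = 26043.79091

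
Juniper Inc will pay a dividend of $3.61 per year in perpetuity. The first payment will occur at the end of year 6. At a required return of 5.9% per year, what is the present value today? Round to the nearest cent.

Value at end of year 5: C / r = $3.61 / 0.059 = $61.1864
Discount to today: PV = $61.1864 / (1 + 0.059)^5 = $61.1864 / 1.331925 = $45.94

$45.94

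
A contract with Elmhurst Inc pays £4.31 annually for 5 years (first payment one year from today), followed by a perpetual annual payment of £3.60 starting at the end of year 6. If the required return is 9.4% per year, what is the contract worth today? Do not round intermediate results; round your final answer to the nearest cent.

PV of 5-year annuity: £4.31 × [1 − (1+0.094)^−5] / 0.094 = 16.59184
Perpetuity value at year 5: £3.60 / 0.094 = 38.29787
PV of perpetuity: 38.29787 / (1+0.094)^5 = 24.43926
Total PV = 16.59184 + 24.43926 = 41.03110

£41.03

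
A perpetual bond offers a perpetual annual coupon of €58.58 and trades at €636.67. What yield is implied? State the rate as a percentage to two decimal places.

9.20%

P = C/r ⇒ r = C/P = €58.58/€636.67 = 0.092010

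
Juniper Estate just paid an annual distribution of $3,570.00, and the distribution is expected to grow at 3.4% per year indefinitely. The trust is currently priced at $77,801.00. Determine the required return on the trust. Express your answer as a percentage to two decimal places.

D₁ = $3,570.00 × 1.034 = $3,691.3800
P = D₁/(r − g) ⇒ r = D₁/P + g = $3,691.3800/$77,801.00 + 0.034 = 0.047446 + 0.034 = 0.081446

8.14%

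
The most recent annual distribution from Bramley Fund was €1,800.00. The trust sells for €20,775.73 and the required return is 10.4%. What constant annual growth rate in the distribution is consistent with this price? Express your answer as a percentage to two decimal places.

P = D₀(1+g)/(r−g) ⇒ P(r−g) = D₀(1+g) ⇒ g(P+D₀) = P·r − D₀
g = (P·r − D₀)/(P + D₀) = (€20,775.73×0.104 − €1,800.00) / (€20,775.73 + €1,800.00) = 0.015976

1.60%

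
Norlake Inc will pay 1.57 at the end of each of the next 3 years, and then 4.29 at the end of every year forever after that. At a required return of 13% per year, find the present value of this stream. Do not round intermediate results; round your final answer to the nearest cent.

PV of 3-year annuity: 1.57 × [1 − (1+0.13)^−3] / 0.13 = 3.70701
Perpetuity value at year 3: 4.29 / 0.13 = 33.00000
PV of perpetuity: 33.00000 / (1+0.13)^3 = 22.87066
Total PV = 3.70701 + 22.87066 = 26.57766

26.58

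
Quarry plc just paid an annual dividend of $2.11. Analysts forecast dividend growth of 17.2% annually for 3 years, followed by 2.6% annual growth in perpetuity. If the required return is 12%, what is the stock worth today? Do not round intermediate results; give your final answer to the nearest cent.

$33.33

D_1 = 2.47292
D_2 = 2.89826
D_3 = 3.39676
Terminal value at year 3: TV = D_3×(1+g_2)/(r−g_2) = 3.48508/0.094 = 37.07531
P_0 = D_1/(1+r)^1 + D_2/(1+r)^2 + D_3/(1+r)^3 + TV/(1+r)^3
    = 2.20796 + 2.31048 + 2.41775 + 26.38947 = 33.32566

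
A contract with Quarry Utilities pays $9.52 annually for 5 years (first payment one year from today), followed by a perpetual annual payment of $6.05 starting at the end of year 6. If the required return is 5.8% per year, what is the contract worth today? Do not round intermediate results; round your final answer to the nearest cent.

PV of 5-year annuity: $9.52 × [1 − (1+0.058)^−5] / 0.058 = 40.32083
Perpetuity value at year 5: $6.05 / 0.058 = 104.31034
PV of perpetuity: 104.31034 / (1+0.058)^5 = 78.68629
Total PV = 40.32083 + 78.68629 = 119.00712

$119.01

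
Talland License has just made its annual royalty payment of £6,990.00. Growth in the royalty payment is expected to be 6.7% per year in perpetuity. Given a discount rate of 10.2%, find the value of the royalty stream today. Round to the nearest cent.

D₁ = D₀ × (1 + g) = £6,990.00 × 1.067 = £7,458.3300
Growing perpetuity: P = D₁ / (r − g) = £7,458.3300 / (0.102 − 0.067) = £213,095.14

£213095.14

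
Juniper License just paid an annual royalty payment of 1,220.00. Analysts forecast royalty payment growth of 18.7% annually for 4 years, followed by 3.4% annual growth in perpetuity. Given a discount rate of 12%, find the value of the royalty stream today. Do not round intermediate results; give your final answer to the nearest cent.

24160.81

D_1 = 1448.14000
D_2 = 1718.94218
D_3 = 2040.38437
D_4 = 2421.93624
Terminal value at year 4: TV = D_4×(1+g_2)/(r−g_2) = 2504.28208/0.086 = 29119.55903
P_0 = D_1/(1+r)^1 + D_2/(1+r)^2 + D_3/(1+r)^3 + D_4/(1+r)^4 + TV/(1+r)^4
    = 1292.98214 + 1370.33018 + 1452.30529 + 1539.18427 + 18506.00620 = 24160.80808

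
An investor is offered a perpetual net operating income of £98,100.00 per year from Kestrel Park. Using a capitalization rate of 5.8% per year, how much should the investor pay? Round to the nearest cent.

£1691379.31

Level perpetuity: PV = C / r = £98,100.00 / 0.058 = £1,691,379.31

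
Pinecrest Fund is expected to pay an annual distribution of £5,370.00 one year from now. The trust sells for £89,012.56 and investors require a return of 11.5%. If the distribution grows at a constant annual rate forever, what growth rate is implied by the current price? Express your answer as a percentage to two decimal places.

P = D₁/(r−g) ⇒ g = r − D₁/P = 0.115 − £5,370.00/£89,012.56 = 0.054671

5.47%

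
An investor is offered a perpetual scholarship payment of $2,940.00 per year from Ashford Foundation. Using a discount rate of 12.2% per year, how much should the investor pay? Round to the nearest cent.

Level perpetuity: PV = C / r = $2,940.00 / 0.122 = $24,098.36

$24098.36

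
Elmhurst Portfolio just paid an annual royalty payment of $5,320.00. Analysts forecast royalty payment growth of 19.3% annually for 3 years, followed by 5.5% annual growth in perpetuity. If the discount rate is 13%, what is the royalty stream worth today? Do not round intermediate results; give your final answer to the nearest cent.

$105868.74

D_1 = 6346.76000
D_2 = 7571.68468
D_3 = 9033.01982
Terminal value at year 3: TV = D_3×(1+g_2)/(r−g_2) = 9529.83591/0.075 = 127064.47885
P_0 = D_1/(1+r)^1 + D_2/(1+r)^2 + D_3/(1+r)^3 + TV/(1+r)^3
    = 5616.60177 + 5929.73974 + 6260.33585 + 88062.05768 = 105868.73505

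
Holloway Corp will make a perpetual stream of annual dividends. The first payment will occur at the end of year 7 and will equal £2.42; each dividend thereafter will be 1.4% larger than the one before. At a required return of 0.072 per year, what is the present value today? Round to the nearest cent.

Value at end of year 6: C₁ / (r − g) = £2.42 / (0.072 − 0.014) = £41.7241
Discount to today: PV = £41.7241 / (1 + 0.072)^6 = £41.7241 / 1.517640 = £27.49

£27.49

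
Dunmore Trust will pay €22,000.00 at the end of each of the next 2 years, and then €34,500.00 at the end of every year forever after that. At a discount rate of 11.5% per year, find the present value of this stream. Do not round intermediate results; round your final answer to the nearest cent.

€278734.74

PV of 2-year annuity: €22,000.00 × [1 − (1+0.115)^−2] / 0.115 = 37426.85355
Perpetuity value at year 2: €34,500.00 / 0.115 = 300000.00000
PV of perpetuity: 300000.00000 / (1+0.115)^2 = 241307.88876
Total PV = 37426.85355 + 241307.88876 = 278734.74230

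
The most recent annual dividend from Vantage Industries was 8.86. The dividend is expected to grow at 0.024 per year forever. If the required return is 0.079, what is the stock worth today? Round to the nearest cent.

164.96

D₁ = D₀ × (1 + g) = 8.86 × 1.024 = 9.0726
Growing perpetuity: P = D₁ / (r − g) = 9.0726 / (0.079 − 0.024) = 164.96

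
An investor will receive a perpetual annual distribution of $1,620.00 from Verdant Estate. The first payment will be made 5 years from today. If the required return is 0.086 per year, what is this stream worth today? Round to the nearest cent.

Value at end of year 4: C / r = $1,620.00 / 0.086 = $18,837.2093
Discount to today: PV = $18,837.2093 / (1 + 0.086)^4 = $18,837.2093 / 1.390975 = $13,542.45

$13542.45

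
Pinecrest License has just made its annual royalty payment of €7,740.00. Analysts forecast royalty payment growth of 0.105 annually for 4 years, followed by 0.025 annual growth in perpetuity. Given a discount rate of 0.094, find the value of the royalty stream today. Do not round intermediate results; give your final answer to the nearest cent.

€151418.94

D_1 = 8552.70000
D_2 = 9450.73350
D_3 = 10443.06052
D_4 = 11539.58187
Terminal value at year 4: TV = D_4×(1+g_2)/(r−g_2) = 11828.07142/0.069 = 171421.32491
P_0 = D_1/(1+r)^1 + D_2/(1+r)^2 + D_3/(1+r)^3 + D_4/(1+r)^4 + TV/(1+r)^4
    = 7817.82450 + 7896.43151 + 7975.82890 + 8056.02462 + 119672.82950 = 151418.93902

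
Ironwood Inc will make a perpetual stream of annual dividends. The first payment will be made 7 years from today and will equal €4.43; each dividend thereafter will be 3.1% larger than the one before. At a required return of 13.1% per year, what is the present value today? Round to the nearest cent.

€21.17

Value at end of year 6: C₁ / (r − g) = €4.43 / (0.131 − 0.031) = €44.3000
Discount to today: PV = €44.3000 / (1 + 0.131)^6 = €44.3000 / 2.093031 = €21.17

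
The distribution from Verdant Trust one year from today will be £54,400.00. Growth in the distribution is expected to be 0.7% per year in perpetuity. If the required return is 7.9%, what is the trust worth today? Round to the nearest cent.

£755555.56

Growing perpetuity: P = D₁ / (r − g) = £54,400.0000 / (0.079 − 0.007) = £755,555.56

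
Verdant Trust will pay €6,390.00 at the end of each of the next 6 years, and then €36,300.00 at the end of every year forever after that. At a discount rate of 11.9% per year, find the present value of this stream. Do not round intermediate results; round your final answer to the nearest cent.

PV of 6-year annuity: €6,390.00 × [1 − (1+0.119)^−6] / 0.119 = 26346.46841
Perpetuity value at year 6: €36,300.00 / 0.119 = 305042.01681
PV of perpetuity: 305042.01681 / (1+0.119)^6 = 155374.28548
Total PV = 26346.46841 + 155374.28548 = 181720.75389

€181720.75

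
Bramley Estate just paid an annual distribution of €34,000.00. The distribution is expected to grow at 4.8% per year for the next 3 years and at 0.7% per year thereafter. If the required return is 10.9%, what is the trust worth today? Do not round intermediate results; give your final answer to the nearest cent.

€374452.83

D_1 = 35632.00000
D_2 = 37342.33600
D_3 = 39134.76813
Terminal value at year 3: TV = D_3×(1+g_2)/(r−g_2) = 39408.71150/0.102 = 386359.91671
P_0 = D_1/(1+r)^1 + D_2/(1+r)^2 + D_3/(1+r)^3 + TV/(1+r)^3
    = 32129.84671 + 30362.56028 + 28692.48257 + 283267.94070 = 374452.83026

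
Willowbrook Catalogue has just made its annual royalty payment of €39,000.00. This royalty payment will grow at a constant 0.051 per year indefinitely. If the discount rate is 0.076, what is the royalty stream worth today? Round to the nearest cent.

€1639560.00

D₁ = D₀ × (1 + g) = €39,000.00 × 1.051 = €40,989.0000
Growing perpetuity: P = D₁ / (r − g) = €40,989.0000 / (0.076 − 0.051) = €1,639,560.00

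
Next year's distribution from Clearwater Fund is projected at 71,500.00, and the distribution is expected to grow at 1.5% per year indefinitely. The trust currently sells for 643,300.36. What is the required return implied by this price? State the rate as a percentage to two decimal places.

12.61%

P = D₁/(r − g) ⇒ r = D₁/P + g = 71,500.0000/643,300.36 + 0.015 = 0.111146 + 0.015 = 0.126146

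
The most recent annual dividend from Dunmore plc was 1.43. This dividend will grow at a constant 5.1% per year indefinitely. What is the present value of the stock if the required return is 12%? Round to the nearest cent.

21.78

D₁ = D₀ × (1 + g) = 1.43 × 1.051 = 1.5029
Growing perpetuity: P = D₁ / (r − g) = 1.5029 / (0.12 − 0.051) = 21.78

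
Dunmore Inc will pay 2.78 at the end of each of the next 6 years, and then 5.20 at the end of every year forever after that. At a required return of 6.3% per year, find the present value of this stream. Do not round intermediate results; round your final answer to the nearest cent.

70.75

PV of 6-year annuity: 2.78 × [1 − (1+0.063)^−6] / 0.063 = 13.54225
Perpetuity value at year 6: 5.20 / 0.063 = 82.53968
PV of perpetuity: 82.53968 / (1+0.063)^6 = 57.20885
Total PV = 13.54225 + 57.20885 = 70.75110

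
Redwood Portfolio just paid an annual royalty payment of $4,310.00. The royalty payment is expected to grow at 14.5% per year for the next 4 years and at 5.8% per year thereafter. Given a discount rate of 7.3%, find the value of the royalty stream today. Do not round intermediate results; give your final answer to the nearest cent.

D_1 = 4934.95000
D_2 = 5650.51775
D_3 = 6469.84282
D_4 = 7407.97003
Terminal value at year 4: TV = D_4×(1+g_2)/(r−g_2) = 7837.63230/0.015 = 522508.81967
P_0 = D_1/(1+r)^1 + D_2/(1+r)^2 + D_3/(1+r)^3 + D_4/(1+r)^4 + TV/(1+r)^4
    = 4599.20783 + 4907.82196 + 5237.14459 + 5588.56529 + 394180.13840 = 414512.87806

$414512.88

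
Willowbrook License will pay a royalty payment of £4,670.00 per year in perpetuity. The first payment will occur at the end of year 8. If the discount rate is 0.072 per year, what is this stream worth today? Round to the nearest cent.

Value at end of year 7: C / r = £4,670.00 / 0.072 = £64,861.1111
Discount to today: PV = £64,861.1111 / (1 + 0.072)^7 = £64,861.1111 / 1.626910 = £39,867.67

£39867.67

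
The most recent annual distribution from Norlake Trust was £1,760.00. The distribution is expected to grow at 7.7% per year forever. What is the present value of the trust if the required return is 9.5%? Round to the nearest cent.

£105306.67

D₁ = D₀ × (1 + g) = £1,760.00 × 1.077 = £1,895.5200
Growing perpetuity: P = D₁ / (r − g) = £1,895.5200 / (0.095 − 0.077) = £105,306.67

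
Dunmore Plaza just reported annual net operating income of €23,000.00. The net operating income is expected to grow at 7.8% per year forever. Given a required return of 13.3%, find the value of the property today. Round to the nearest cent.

D₁ = D₀ × (1 + g) = €23,000.00 × 1.078 = €24,794.0000
Growing perpetuity: P = D₁ / (r − g) = €24,794.0000 / (0.133 − 0.078) = €450,800.00

€450800.00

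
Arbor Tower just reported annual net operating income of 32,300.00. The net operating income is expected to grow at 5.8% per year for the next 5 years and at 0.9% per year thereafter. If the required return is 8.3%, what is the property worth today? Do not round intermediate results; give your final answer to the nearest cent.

D_1 = 34173.40000
D_2 = 36155.45720
D_3 = 38252.47372
D_4 = 40471.11719
D_5 = 42818.44199
Terminal value at year 5: TV = D_5×(1+g_2)/(r−g_2) = 43203.80797/0.074 = 583835.24282
P_0 = D_1/(1+r)^1 + D_2/(1+r)^2 + D_3/(1+r)^3 + D_4/(1+r)^4 + D_5/(1+r)^5 + TV/(1+r)^5
    = 31554.38596 + 30825.98370 + 30114.39590 + 29419.23441 + 28740.12004 + 391875.42051 = 542529.54052

542529.54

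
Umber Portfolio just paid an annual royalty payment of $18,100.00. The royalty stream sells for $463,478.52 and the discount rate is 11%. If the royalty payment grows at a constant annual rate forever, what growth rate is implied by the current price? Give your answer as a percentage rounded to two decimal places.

6.83%

P = D₀(1+g)/(r−g) ⇒ P(r−g) = D₀(1+g) ⇒ g(P+D₀) = P·r − D₀
g = (P·r − D₀)/(P + D₀) = ($463,478.52×0.11 − $18,100.00) / ($463,478.52 + $18,100.00) = 0.068281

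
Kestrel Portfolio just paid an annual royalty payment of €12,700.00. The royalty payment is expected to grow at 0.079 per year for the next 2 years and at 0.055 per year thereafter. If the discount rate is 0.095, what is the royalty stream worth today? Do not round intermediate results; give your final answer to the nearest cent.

€350091.16

D_1 = 13703.30000
D_2 = 14785.86070
Terminal value at year 2: TV = D_2×(1+g_2)/(r−g_2) = 15599.08304/0.04 = 389977.07596
P_0 = D_1/(1+r)^1 + D_2/(1+r)^2 + TV/(1+r)^2
    = 12514.42922 + 12331.56998 + 325245.15833 = 350091.15753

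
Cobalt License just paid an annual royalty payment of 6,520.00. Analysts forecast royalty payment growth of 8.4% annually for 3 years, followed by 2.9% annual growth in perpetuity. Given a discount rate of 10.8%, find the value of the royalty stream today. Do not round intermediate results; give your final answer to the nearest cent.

D_1 = 7067.68000
D_2 = 7661.36512
D_3 = 8304.91979
Terminal value at year 3: TV = D_3×(1+g_2)/(r−g_2) = 8545.76246/0.079 = 108174.20840
P_0 = D_1/(1+r)^1 + D_2/(1+r)^2 + D_3/(1+r)^3 + TV/(1+r)^3
    = 6378.77256 + 6240.60420 + 6105.42866 + 79525.14042 = 98249.94585

98249.95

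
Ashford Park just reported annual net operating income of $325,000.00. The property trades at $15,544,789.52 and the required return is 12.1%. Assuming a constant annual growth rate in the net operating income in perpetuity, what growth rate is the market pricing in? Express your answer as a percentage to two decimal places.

P = D₀(1+g)/(r−g) ⇒ P(r−g) = D₀(1+g) ⇒ g(P+D₀) = P·r − D₀
g = (P·r − D₀)/(P + D₀) = ($15,544,789.52×0.121 − $325,000.00) / ($15,544,789.52 + $325,000.00) = 0.098043

9.80%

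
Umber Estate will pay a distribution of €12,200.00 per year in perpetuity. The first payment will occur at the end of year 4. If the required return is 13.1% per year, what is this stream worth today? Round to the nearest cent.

Value at end of year 3: C / r = €12,200.00 / 0.131 = €93,129.7710
Discount to today: PV = €93,129.7710 / (1 + 0.131)^3 = €93,129.7710 / 1.446731 = €64,372.55

€64372.55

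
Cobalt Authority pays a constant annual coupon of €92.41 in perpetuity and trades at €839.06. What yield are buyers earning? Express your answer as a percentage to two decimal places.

11.01%

P = C/r ⇒ r = C/P = €92.41/€839.06 = 0.110135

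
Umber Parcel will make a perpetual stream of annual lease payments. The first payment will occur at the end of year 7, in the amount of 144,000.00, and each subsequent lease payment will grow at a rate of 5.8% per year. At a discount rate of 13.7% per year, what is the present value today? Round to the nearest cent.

Value at end of year 6: C₁ / (r − g) = 144,000.00 / (0.137 − 0.058) = 1,822,784.8101
Discount to today: PV = 1,822,784.8101 / (1 + 0.137)^6 = 1,822,784.8101 / 2.160542 = 843,670.01

843670.01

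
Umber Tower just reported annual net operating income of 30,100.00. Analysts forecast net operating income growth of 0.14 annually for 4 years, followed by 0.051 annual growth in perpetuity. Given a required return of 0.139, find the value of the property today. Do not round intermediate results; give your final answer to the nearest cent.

D_1 = 34314.00000
D_2 = 39117.96000
D_3 = 44594.47440
D_4 = 50837.70082
Terminal value at year 4: TV = D_4×(1+g_2)/(r−g_2) = 53430.42356/0.088 = 607163.90406
P_0 = D_1/(1+r)^1 + D_2/(1+r)^2 + D_3/(1+r)^3 + D_4/(1+r)^4 + TV/(1+r)^4
    = 30126.42669 + 30152.87658 + 30179.34970 + 30205.84605 + 360753.91137 = 481418.41039

481418.41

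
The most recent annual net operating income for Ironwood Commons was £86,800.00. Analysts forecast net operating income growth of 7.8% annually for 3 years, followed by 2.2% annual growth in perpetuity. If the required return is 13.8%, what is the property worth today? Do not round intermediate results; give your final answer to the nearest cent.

D_1 = 93570.40000
D_2 = 100868.89120
D_3 = 108736.66471
Terminal value at year 3: TV = D_3×(1+g_2)/(r−g_2) = 111128.87134/0.116 = 958007.51153
P_0 = D_1/(1+r)^1 + D_2/(1+r)^2 + D_3/(1+r)^3 + TV/(1+r)^3
    = 82223.55009 + 77888.38927 + 73781.79582 + 650043.06313 = 883936.79831

£883936.80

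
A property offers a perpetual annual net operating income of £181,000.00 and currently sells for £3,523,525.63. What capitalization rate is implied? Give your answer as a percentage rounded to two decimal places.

P = C/r ⇒ r = C/P = £181,000.00/£3,523,525.63 = 0.051369

5.14%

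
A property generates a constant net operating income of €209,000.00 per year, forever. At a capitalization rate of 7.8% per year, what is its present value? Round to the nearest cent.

€2679487.18

Level perpetuity: PV = C / r = €209,000.00 / 0.078 = €2,679,487.18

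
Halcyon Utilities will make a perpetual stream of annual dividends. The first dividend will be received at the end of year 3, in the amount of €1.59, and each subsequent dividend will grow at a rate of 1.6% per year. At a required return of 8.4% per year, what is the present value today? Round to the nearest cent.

Value at end of year 2: C₁ / (r − g) = €1.59 / (0.084 − 0.016) = €23.3824
Discount to today: PV = €23.3824 / (1 + 0.084)^2 = €23.3824 / 1.175056 = €19.90

€19.90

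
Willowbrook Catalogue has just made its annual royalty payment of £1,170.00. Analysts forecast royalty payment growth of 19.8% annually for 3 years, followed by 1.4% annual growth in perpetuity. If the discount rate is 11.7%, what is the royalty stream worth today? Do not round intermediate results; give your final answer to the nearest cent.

£18254.23

D_1 = 1401.66000
D_2 = 1679.18868
D_3 = 2011.66804
Terminal value at year 3: TV = D_3×(1+g_2)/(r−g_2) = 2039.83139/0.103 = 19804.18826
P_0 = D_1/(1+r)^1 + D_2/(1+r)^2 + D_3/(1+r)^3 + TV/(1+r)^3
    = 1254.84333 + 1345.83913 + 1443.43355 + 14210.11285 = 18254.22886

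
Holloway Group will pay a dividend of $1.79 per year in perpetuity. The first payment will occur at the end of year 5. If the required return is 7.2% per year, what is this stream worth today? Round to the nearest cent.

Value at end of year 4: C / r = $1.79 / 0.072 = $24.8611
Discount to today: PV = $24.8611 / (1 + 0.072)^4 = $24.8611 / 1.320624 = $18.83

$18.83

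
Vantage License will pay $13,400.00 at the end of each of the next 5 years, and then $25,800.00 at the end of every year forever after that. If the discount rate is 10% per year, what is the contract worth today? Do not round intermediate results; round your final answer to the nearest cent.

$210994.24

PV of 5-year annuity: $13,400.00 × [1 − (1+0.1)^−5] / 0.1 = 50796.54271
Perpetuity value at year 5: $25,800.00 / 0.1 = 258000.00000
PV of perpetuity: 258000.00000 / (1+0.1)^5 = 160197.70135
Total PV = 50796.54271 + 160197.70135 = 210994.24406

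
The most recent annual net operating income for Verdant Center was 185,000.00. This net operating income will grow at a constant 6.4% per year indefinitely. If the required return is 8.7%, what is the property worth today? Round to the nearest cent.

D₁ = D₀ × (1 + g) = 185,000.00 × 1.064 = 196,840.0000
Growing perpetuity: P = D₁ / (r − g) = 196,840.0000 / (0.087 − 0.064) = 8,558,260.87

8558260.87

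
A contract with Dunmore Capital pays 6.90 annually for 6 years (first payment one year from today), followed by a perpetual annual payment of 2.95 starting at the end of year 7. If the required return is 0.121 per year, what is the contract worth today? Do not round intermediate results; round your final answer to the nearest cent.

PV of 6-year annuity: 6.90 × [1 − (1+0.121)^−6] / 0.121 = 28.28855
Perpetuity value at year 6: 2.95 / 0.121 = 24.38017
PV of perpetuity: 24.38017 / (1+0.121)^6 = 12.28579
Total PV = 28.28855 + 12.28579 = 40.57433

40.57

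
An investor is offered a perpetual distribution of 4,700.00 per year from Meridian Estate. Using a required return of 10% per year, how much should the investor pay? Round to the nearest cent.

47000.00

Level perpetuity: PV = C / r = 4,700.00 / 0.1 = 47,000.00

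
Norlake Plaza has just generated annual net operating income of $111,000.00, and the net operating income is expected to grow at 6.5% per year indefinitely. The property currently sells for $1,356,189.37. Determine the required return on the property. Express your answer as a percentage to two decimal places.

D₁ = $111,000.00 × 1.065 = $118,215.0000
P = D₁/(r − g) ⇒ r = D₁/P + g = $118,215.0000/$1,356,189.37 + 0.065 = 0.087167 + 0.065 = 0.152167

15.22%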